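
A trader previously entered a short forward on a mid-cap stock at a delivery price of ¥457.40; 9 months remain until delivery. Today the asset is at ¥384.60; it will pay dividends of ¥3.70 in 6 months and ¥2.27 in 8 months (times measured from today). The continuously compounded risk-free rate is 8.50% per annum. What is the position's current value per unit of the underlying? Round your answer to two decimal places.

PV(remaining dividends) I = 3.70·e^(−0.0850·6/12) + 2.27·e^(−0.0850·8/12) = 5.6910
Current forward F = (S − I)·e^(rT) = (384.60 − 5.6910)·e^(0.0850·9/12) = 378.9090 × 1.065826 = 403.8511
Value (long) = (F − K)·e^(−rT) = (403.8511 − 457.40) × 0.938240 = -50.2417
Short position value = −(long value) = ¥50.24

¥50.24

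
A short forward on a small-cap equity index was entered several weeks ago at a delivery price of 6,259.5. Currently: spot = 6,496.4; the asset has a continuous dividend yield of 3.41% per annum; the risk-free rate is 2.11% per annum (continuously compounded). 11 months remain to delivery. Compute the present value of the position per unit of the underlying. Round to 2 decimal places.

Current fair forward for the remaining 11 months: F = S·e^((r − q)·T), (r − q) = 0.0211 − 0.0341 = -0.0130
F = 6496.4 · e^(-0.0130 × 11/12) = 6496.4 × 0.98815406 = 6419.4440
Value of long forward = (F − K)·e^(−rT) = (6419.4440 − 6259.5) · e^(−0.0211·11/12)
= 159.9440 × 0.98084418 = 156.88
Short position value = −(long value) = -156.88

-156.88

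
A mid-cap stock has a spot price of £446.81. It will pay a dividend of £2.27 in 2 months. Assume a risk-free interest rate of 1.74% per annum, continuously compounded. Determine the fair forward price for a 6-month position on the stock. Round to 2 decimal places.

PV(dividends) I = 2.27·e^(−0.0174·2/12)
I = 2.2634
F = (S − I)·e^(rT) = (446.81 − 2.2634) · e^(0.0174·6/12)
= 444.5466 · e^0.008700 = 444.5466 × 1.008738 = £448.43

£448.43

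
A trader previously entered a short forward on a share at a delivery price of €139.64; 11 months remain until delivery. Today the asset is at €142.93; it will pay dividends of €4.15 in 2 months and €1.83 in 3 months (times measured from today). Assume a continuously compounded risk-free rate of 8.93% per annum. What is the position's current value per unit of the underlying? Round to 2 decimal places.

PV(remaining dividends) I = 4.15·e^(−0.0893·2/12) + 1.83·e^(−0.0893·3/12) = 5.8783
Current forward F = (S − I)·e^(rT) = (142.93 − 5.8783)·e^(0.0893·11/12) = 137.0517 × 1.085302 = 148.7425
Value (long) = (F − K)·e^(−rT) = (148.7425 − 139.64) × 0.921402 = 8.3871
Short position value = −(long value) = -€8.39

-€8.39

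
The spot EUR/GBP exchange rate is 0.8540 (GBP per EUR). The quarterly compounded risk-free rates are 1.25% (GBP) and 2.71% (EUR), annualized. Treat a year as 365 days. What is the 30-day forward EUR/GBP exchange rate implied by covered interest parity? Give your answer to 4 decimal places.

By covered interest parity, F = S · (1+r_GBP/4)^(4T) / (1+r_EUR/4)^(4T)
= 0.8540 × 1.001026 / 1.002222 = 0.8540 × 0.998807
F = 0.8530 GBP per EUR

0.8530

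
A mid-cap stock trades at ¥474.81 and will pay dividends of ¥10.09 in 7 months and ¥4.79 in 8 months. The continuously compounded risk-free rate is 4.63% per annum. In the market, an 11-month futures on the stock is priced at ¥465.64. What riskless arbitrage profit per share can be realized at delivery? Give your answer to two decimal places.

PV(dividends) I = 10.09·e^(−0.0463·7/12) + 4.79·e^(−0.0463·8/12) = 14.4655
Fair futures F* = (S − I)·e^(rT) = (474.81 − 14.4655)·e^0.042442 = 460.3445 × 1.043356 = 480.3032
Market ¥465.64 < fair 480.3032: forward underpriced → reverse cash-and-carry (short the stock, invest proceeds at r, pay the dividends, go long the forward).
Profit at T = |F_mkt − F*| = |465.64 − 480.3032| = ¥14.66 per share

¥14.66 per share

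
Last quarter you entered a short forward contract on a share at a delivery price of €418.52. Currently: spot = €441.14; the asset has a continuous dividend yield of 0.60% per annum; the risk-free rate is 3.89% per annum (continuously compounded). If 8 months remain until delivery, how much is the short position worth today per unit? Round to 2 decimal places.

Current fair forward for the remaining 8 months: F = S·e^((r − q)·T), (r − q) = 0.0389 − 0.0060 = 0.0329
F = 441.14 · e^(0.0329 × 8/12) = 441.14 × 1.022176 = 450.9227
Value of long forward = (F − K)·e^(−rT) = (450.9227 − 418.52) · e^(−0.0389·8/12)
= 32.4027 × 0.974400 = 31.57
Short position value = −(long value) = -€31.57

-€31.57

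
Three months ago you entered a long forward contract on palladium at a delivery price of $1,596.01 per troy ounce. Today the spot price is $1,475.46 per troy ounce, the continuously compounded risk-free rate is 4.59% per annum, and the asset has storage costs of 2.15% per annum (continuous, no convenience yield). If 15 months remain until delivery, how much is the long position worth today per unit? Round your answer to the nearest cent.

$8.63 per troy ounce

Current fair forward for the remaining 15 months: F = S·e^((r + u)·T), (r + u) = 0.0459 + 0.0215 = 0.0674
F = 1475.46 · e^(0.0674 × 15/12) = 1475.46 × 1.08790084 = 1605.1542
Value of long forward = (F − K)·e^(−rT) = (1605.1542 − 1596.01) · e^(−0.0459·15/12)
= 9.1442 × 0.94423991 = 8.63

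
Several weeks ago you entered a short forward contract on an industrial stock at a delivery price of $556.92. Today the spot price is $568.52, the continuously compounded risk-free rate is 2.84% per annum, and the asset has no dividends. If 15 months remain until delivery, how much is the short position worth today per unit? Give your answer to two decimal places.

Current fair forward for the remaining 15 months: F = S·e^(r·T), r = 0.0284
F = 568.52 · e^(0.0284 × 15/12) = 568.52 × 1.036138 = 589.0652
Value of long forward = (F − K)·e^(−rT) = (589.0652 − 556.92) · e^(−0.0284·15/12)
= 32.1452 × 0.965123 = 31.02
Short position value = −(long value) = -$31.02

-$31.02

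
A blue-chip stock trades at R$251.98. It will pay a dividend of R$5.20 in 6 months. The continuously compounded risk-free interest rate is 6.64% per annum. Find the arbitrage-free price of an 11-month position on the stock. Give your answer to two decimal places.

R$262.45

PV(dividends) I = 5.20·e^(−0.0664·6/12)
I = 5.0302
F = (S − I)·e^(rT) = (251.98 − 5.0302) · e^(0.0664·11/12)
= 246.9498 · e^0.060867 = 246.9498 × 1.062758 = R$262.45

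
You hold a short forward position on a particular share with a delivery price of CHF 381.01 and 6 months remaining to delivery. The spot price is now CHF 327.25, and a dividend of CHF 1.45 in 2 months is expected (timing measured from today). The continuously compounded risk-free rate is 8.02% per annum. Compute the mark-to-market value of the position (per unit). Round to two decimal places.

PV(remaining dividends) I = 1.45·e^(−0.0802·2/12) = 1.4307
Current forward F = (S − I)·e^(rT) = (327.25 − 1.4307)·e^(0.0802·6/12) = 325.8193 × 1.040915 = 339.1502
Value (long) = (F − K)·e^(−rT) = (339.1502 − 381.01) × 0.960693 = -40.2144
Short position value = −(long value) = CHF 40.21

CHF 40.21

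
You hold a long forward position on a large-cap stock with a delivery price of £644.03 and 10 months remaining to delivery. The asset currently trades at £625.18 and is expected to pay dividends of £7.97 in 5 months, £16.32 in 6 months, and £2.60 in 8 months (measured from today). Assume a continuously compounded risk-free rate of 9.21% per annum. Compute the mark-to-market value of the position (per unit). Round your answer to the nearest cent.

£3.03

PV(remaining dividends) I = 7.97·e^(−0.0921·5/12) + 16.32·e^(−0.0921·6/12) + 2.60·e^(−0.0921·8/12) = 25.7006
Current forward F = (S − I)·e^(rT) = (625.18 − 25.7006)·e^(0.0921·10/12) = 599.4794 × 1.079772 = 647.3011
Value (long) = (F − K)·e^(−rT) = (647.3011 − 644.03) × 0.926121 = 3.0294
Value = £3.03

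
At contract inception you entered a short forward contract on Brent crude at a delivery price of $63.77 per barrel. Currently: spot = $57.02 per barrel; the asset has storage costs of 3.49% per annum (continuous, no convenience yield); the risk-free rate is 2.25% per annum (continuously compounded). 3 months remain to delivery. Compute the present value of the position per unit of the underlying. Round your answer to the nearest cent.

$5.89 per barrel

Current fair forward for the remaining 3 months: F = S·e^((r + u)·T), (r + u) = 0.0225 + 0.0349 = 0.0574
F = 57.02 · e^(0.0574 × 3/12) = 57.02 × 1.014453 = 57.8441
Value of long forward = (F − K)·e^(−rT) = (57.8441 − 63.77) · e^(−0.0225·3/12)
= -5.9259 × 0.994391 = -5.89
Short position value = −(long value) = $5.89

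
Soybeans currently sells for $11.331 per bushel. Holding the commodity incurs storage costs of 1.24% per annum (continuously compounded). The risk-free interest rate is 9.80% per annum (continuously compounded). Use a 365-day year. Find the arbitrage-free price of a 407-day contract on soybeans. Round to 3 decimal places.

Net carry = r + u − y = 0.0980 + 0.0124 − 0.0000 = 0.1104
F = S·e^((r+u−y)T) = 11.331 · e^(0.1104 × 407/365) = 11.331 · e^0.123104
= 11.331 × 1.131002 = $12.815 per bushel

$12.815 per bushel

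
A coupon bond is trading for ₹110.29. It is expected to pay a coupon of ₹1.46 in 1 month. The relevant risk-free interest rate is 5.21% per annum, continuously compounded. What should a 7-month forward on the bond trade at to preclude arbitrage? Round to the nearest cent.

₹112.19

PV(coupons) I = 1.46·e^(−0.0521·1/12)
I = 1.4537
F = (S − I)·e^(rT) = (110.29 − 1.4537) · e^(0.0521·7/12)
= 108.8363 · e^0.030392 = 108.8363 × 1.030859 = ₹112.19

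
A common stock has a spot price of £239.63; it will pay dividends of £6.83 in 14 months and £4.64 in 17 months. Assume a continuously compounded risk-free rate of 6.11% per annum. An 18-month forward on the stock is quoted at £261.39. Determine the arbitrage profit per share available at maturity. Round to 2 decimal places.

PV(dividends) I = 6.83·e^(−0.0611·14/12) + 4.64·e^(−0.0611·17/12) = 10.6153
Fair forward F* = (S − I)·e^(rT) = (239.63 − 10.6153)·e^0.091650 = 229.0147 × 1.095981 = 250.9958
Market £261.39 > fair 250.9958: forward overpriced → cash-and-carry (borrow at r, buy the stock and collect the dividends, short the forward).
Profit at T = |F_mkt − F*| = |261.39 − 250.9958| = £10.39 per share

£10.39 per share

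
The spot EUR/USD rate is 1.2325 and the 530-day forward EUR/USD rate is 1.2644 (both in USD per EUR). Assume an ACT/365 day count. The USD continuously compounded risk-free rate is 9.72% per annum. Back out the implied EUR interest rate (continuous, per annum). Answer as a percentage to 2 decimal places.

F = S·e^((r_USD − r_EUR)T) ⇒ r_EUR = r_USD − ln(F/S)/T
ln(1.2644/1.2325) = 0.025553; /(530/365) = 0.017598
r_EUR = 0.0972 − 0.017598 = 0.079602
r_EUR = 7.96%

7.96%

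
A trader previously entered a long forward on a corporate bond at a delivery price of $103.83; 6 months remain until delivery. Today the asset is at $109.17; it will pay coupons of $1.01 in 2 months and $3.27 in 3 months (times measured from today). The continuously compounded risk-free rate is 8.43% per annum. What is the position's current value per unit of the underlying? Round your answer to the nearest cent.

PV(remaining coupons) I = 1.01·e^(−0.0843·2/12) + 3.27·e^(−0.0843·3/12) = 4.1977
Current forward F = (S − I)·e^(rT) = (109.17 − 4.1977)·e^(0.0843·6/12) = 104.9723 × 1.043051 = 109.4915
Value (long) = (F − K)·e^(−rT) = (109.4915 − 103.83) × 0.958726 = 5.4278
Value = $5.43

$5.43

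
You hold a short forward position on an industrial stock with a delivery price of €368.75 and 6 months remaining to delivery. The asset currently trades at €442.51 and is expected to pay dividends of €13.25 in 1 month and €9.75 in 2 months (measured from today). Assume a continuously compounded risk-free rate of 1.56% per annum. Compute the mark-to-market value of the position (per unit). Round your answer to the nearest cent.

-€53.67

PV(remaining dividends) I = 13.25·e^(−0.0156·1/12) + 9.75·e^(−0.0156·2/12) = 22.9575
Current forward F = (S − I)·e^(rT) = (442.51 − 22.9575)·e^(0.0156·6/12) = 419.5525 × 1.007830 = 422.8376
Value (long) = (F − K)·e^(−rT) = (422.8376 − 368.75) × 0.992230 = 53.6673
Short position value = −(long value) = -€53.67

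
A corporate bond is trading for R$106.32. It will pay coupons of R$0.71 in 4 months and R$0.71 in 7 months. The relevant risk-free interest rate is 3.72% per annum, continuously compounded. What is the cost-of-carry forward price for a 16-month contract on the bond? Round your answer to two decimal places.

PV(coupons) I = 0.71·e^(−0.0372·4/12) + 0.71·e^(−0.0372·7/12)
I = 0.7013 + 0.6948 = 1.3961
F = (S − I)·e^(rT) = (106.32 − 1.3961) · e^(0.0372·16/12)
= 104.9239 · e^0.049600 = 104.9239 × 1.050851 = R$110.26

R$110.26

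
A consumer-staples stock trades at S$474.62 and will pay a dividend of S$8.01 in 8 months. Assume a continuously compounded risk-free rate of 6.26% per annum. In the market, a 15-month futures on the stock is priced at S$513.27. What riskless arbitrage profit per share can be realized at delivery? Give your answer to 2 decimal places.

PV(dividends) I = 8.01·e^(−0.0626·8/12) = 7.6826
Fair futures F* = (S − I)·e^(rT) = (474.62 − 7.6826)·e^0.078250 = 466.9374 × 1.081393 = 504.9428
Market S$513.27 > fair 504.9428: forward overpriced → cash-and-carry (borrow at r, buy the stock and collect the dividends, short the forward).
Profit at T = |F_mkt − F*| = |513.27 − 504.9428| = S$8.33 per share

S$8.33 per share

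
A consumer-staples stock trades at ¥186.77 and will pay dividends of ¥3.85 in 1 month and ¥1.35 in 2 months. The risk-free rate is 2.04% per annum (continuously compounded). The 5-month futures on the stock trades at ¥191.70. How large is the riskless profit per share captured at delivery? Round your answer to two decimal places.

PV(dividends) I = 3.85·e^(−0.0204·1/12) + 1.35·e^(−0.0204·2/12) = 5.1889
Fair futures F* = (S − I)·e^(rT) = (186.77 − 5.1889)·e^0.008500 = 181.5811 × 1.008536 = 183.1311
Market ¥191.70 > fair 183.1311: forward overpriced → cash-and-carry (borrow at r, buy the stock and collect the dividends, short the forward).
Profit at T = |F_mkt − F*| = |191.70 − 183.1311| = ¥8.57 per share

¥8.57 per share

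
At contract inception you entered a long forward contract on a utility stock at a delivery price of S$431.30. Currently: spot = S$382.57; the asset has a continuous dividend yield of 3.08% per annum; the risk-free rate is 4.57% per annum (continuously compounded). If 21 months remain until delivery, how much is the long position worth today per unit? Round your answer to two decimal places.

-S$35.65

Current fair forward for the remaining 21 months: F = S·e^((r − q)·T), (r − q) = 0.0457 − 0.0308 = 0.0149
F = 382.57 · e^(0.0149 × 21/12) = 382.57 × 1.026418 = 392.6767
Value of long forward = (F − K)·e^(−rT) = (392.6767 − 431.30) · e^(−0.0457·21/12)
= -38.6233 × 0.923139 = -35.65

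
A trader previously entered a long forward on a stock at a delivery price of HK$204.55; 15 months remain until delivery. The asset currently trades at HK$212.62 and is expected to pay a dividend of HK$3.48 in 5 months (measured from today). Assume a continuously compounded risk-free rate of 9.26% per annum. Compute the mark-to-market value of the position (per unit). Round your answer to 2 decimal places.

PV(remaining dividends) I = 3.48·e^(−0.0926·5/12) = 3.3483
Current forward F = (S − I)·e^(rT) = (212.62 − 3.3483)·e^(0.0926·15/12) = 209.2717 × 1.122715 = 234.9525
Value (long) = (F − K)·e^(−rT) = (234.9525 − 204.55) × 0.890698 = 27.0794
Value = HK$27.08

HK$27.08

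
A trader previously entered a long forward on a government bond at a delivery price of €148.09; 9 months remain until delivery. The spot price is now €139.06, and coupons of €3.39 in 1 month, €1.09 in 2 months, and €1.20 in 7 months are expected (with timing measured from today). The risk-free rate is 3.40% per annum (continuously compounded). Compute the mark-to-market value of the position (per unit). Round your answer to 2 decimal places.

PV(remaining coupons) I = 3.39·e^(−0.0340·1/12) + 1.09·e^(−0.0340·2/12) + 1.20·e^(−0.0340·7/12) = 5.6407
Current forward F = (S − I)·e^(rT) = (139.06 − 5.6407)·e^(0.0340·9/12) = 133.4193 × 1.025828 = 136.8653
Value (long) = (F − K)·e^(−rT) = (136.8653 − 148.09) × 0.974822 = -10.9421
Value = -€10.94

-€10.94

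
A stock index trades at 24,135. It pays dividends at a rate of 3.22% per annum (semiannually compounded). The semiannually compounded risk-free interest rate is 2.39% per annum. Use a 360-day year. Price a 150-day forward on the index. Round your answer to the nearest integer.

24,053

F = S · (1+r/2)^(2T) / (1+q/2)^(2T)
= 24135 × 1.009948 / 1.013399 = 24135 × 0.996595
F = 24,053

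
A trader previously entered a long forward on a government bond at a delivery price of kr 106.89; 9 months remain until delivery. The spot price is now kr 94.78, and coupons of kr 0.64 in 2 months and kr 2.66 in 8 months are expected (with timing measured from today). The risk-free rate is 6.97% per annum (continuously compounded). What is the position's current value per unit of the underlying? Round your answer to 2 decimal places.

-kr 9.84

PV(remaining coupons) I = 0.64·e^(−0.0697·2/12) + 2.66·e^(−0.0697·8/12) = 3.1718
Current forward F = (S − I)·e^(rT) = (94.78 − 3.1718)·e^(0.0697·9/12) = 91.6082 × 1.053665 = 96.5244
Value (long) = (F − K)·e^(−rT) = (96.5244 − 106.89) × 0.949068 = -9.8377
Value = -kr 9.84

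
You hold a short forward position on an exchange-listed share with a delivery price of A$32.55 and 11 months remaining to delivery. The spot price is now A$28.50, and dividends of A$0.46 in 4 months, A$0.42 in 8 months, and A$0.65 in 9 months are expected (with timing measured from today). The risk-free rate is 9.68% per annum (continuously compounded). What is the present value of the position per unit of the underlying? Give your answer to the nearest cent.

A$2.73

PV(remaining dividends) I = 0.46·e^(−0.0968·4/12) + 0.42·e^(−0.0968·8/12) + 0.65·e^(−0.0968·9/12) = 1.4436
Current forward F = (S − I)·e^(rT) = (28.50 − 1.4436)·e^(0.0968·11/12) = 27.0564 × 1.092789 = 29.5669
Value (long) = (F − K)·e^(−rT) = (29.5669 − 32.55) × 0.915090 = -2.7298
Short position value = −(long value) = A$2.73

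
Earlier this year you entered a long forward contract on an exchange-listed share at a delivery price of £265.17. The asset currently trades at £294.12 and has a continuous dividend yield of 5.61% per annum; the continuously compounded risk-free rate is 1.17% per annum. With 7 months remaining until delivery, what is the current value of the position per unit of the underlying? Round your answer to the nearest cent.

£21.28

Current fair forward for the remaining 7 months: F = S·e^((r − q)·T), (r − q) = 0.0117 − 0.0561 = -0.0444
F = 294.12 · e^(-0.0444 × 7/12) = 294.12 × 0.974433 = 286.6002
Value of long forward = (F − K)·e^(−rT) = (286.6002 − 265.17) · e^(−0.0117·7/12)
= 21.4302 × 0.993198 = 21.28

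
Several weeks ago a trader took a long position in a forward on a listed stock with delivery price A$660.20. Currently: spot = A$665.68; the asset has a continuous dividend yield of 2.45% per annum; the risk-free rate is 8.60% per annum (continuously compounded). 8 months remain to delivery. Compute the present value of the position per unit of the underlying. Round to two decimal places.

Current fair forward for the remaining 8 months: F = S·e^((r − q)·T), (r − q) = 0.0860 − 0.0245 = 0.0615
F = 665.68 · e^(0.0615 × 8/12) = 665.68 × 1.041852 = 693.5400
Value of long forward = (F − K)·e^(−rT) = (693.5400 − 660.20) · e^(−0.0860·8/12)
= 33.3400 × 0.944279 = 31.48

A$31.48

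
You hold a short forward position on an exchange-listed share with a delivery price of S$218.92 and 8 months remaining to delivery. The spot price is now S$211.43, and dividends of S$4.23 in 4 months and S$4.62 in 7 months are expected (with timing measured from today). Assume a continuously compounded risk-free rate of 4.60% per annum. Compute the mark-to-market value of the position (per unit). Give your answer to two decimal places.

S$9.54

PV(remaining dividends) I = 4.23·e^(−0.0460·4/12) + 4.62·e^(−0.0460·7/12) = 8.6633
Current forward F = (S − I)·e^(rT) = (211.43 − 8.6633)·e^(0.0460·8/12) = 202.7667 × 1.031142 = 209.0813
Value (long) = (F − K)·e^(−rT) = (209.0813 − 218.92) × 0.969799 = -9.5416
Short position value = −(long value) = S$9.54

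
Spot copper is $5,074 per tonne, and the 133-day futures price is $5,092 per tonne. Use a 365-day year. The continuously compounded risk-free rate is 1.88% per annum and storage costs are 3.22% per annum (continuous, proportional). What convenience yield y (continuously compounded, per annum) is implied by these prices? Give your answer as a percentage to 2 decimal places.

F = S·e^((r+u−y)T) ⇒ (r+u−y) = ln(F/S)/T
ln(5092/5074) = 0.003541; /T ⇒ 0.009718
y = r + u − ln(F/S)/T = 0.0188 + 0.0322 − 0.009718 = 0.041282
y = 4.13%

4.13%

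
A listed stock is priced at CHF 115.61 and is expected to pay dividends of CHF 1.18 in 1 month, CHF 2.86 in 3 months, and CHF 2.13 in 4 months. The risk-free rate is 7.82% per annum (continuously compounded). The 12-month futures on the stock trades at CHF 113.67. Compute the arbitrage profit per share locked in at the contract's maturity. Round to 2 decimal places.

PV(dividends) I = 1.18·e^(−0.0782·1/12) + 2.86·e^(−0.0782·3/12) + 2.13·e^(−0.0782·4/12) = 6.0522
Fair futures F* = (S − I)·e^(rT) = (115.61 − 6.0522)·e^0.078200 = 109.5578 × 1.081339 = 118.4691
Market CHF 113.67 < fair 118.4691: forward underpriced → reverse cash-and-carry (short the stock, invest proceeds at r, pay the dividends, go long the forward).
Profit at T = |F_mkt − F*| = |113.67 − 118.4691| = CHF 4.80 per share

CHF 4.80 per share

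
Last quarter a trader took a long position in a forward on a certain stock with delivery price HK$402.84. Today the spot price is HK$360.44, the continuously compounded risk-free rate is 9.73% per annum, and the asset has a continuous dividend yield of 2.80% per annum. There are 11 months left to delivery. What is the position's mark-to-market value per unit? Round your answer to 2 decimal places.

Current fair forward for the remaining 11 months: F = S·e^((r − q)·T), (r − q) = 0.0973 − 0.0280 = 0.0693
F = 360.44 · e^(0.0693 × 11/12) = 360.44 × 1.065586 = 384.0798
Value of long forward = (F − K)·e^(−rT) = (384.0798 − 402.84) · e^(−0.0973·11/12)
= -18.7602 × 0.914670 = -17.16

-HK$17.16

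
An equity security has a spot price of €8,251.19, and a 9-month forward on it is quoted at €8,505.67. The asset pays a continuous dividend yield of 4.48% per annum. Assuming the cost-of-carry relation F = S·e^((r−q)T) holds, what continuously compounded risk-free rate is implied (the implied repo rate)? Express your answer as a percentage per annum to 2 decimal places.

From F = S·e^((r−q)T): (r − q) = ln(F/S)/T
ln(8505.67/8251.19) = ln(1.030842) = 0.030376
(r − q) = 0.030376 / (9/12) = 0.040501
r = ln(F/S)/T + q = 0.040501 + 0.0448 = 0.085301
r = 8.53%

8.53%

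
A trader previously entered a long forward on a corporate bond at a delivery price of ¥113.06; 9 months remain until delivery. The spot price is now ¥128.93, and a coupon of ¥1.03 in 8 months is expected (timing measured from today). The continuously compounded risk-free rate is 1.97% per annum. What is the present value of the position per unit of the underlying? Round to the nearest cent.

¥16.51

PV(remaining coupons) I = 1.03·e^(−0.0197·8/12) = 1.0166
Current forward F = (S − I)·e^(rT) = (128.93 − 1.0166)·e^(0.0197·9/12) = 127.9134 × 1.014885 = 129.8174
Value (long) = (F − K)·e^(−rT) = (129.8174 − 113.06) × 0.985334 = 16.5116
Value = ¥16.51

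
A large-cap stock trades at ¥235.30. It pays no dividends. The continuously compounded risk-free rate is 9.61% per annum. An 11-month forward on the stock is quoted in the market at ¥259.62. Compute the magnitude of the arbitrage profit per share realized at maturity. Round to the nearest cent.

¥2.65 per share

Fair forward: F* = S·e^(carry·T), with carry = r = 0.0961
F* = 235.30 · e^(0.0961 × 11/12) = 235.30 · e^0.088092 = 235.30 × 1.092089 = ¥256.9685
Market ¥259.62 > fair ¥256.9685: forward overpriced → cash-and-carry (buy spot, short the forward).
At maturity, profit = |F_mkt − F*| = |259.62 − 256.9685| = ¥2.65 per share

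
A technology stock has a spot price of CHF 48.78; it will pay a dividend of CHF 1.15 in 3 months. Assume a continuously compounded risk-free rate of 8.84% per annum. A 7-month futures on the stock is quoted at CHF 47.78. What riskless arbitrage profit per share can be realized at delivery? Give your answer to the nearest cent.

PV(dividends) I = 1.15·e^(−0.0884·3/12) = 1.1249
Fair futures F* = (S − I)·e^(rT) = (48.78 − 1.1249)·e^0.051567 = 47.6551 × 1.052920 = 50.1770
Market CHF 47.78 < fair 50.1770: forward underpriced → reverse cash-and-carry (short the stock, invest proceeds at r, pay the dividends, go long the forward).
Profit at T = |F_mkt − F*| = |47.78 − 50.1770| = CHF 2.40 per share

CHF 2.40 per share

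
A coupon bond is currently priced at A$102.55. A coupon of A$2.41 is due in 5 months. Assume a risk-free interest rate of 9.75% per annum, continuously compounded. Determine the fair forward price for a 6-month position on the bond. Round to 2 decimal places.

A$105.24

PV(coupons) I = 2.41·e^(−0.0975·5/12)
I = 2.3141
F = (S − I)·e^(rT) = (102.55 − 2.3141) · e^(0.0975·6/12)
= 100.2359 · e^0.048750 = 100.2359 × 1.049958 = A$105.24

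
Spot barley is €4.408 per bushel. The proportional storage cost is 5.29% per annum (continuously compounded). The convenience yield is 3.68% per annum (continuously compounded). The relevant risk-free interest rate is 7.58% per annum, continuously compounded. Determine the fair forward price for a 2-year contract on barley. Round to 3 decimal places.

€5.297 per bushel

Net carry = r + u − y = 0.0758 + 0.0529 − 0.0368 = 0.0919
F = S·e^((r+u−y)T) = 4.408 · e^(0.0919 × 2) = 4.408 · e^0.183800
= 4.408 × 1.201775 = €5.297 per bushel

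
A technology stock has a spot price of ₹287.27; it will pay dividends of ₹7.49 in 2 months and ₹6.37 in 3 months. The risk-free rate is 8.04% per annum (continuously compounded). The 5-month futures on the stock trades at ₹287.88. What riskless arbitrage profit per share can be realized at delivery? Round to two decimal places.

₹4.92 per share

PV(dividends) I = 7.49·e^(−0.0804·2/12) + 6.37·e^(−0.0804·3/12) = 13.6335
Fair futures F* = (S − I)·e^(rT) = (287.27 − 13.6335)·e^0.033500 = 273.6365 × 1.034067 = 282.9585
Market ₹287.88 > fair 282.9585: forward overpriced → cash-and-carry (borrow at r, buy the stock and collect the dividends, short the forward).
Profit at T = |F_mkt − F*| = |287.88 − 282.9585| = ₹4.92 per share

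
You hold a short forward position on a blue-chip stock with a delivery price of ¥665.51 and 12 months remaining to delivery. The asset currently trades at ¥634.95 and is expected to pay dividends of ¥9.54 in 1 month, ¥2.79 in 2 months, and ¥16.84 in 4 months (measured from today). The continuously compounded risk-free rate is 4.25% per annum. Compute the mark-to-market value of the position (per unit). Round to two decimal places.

PV(remaining dividends) I = 9.54·e^(−0.0425·1/12) + 2.79·e^(−0.0425·2/12) + 16.84·e^(−0.0425·4/12) = 28.8797
Current forward F = (S − I)·e^(rT) = (634.95 − 28.8797)·e^(0.0425·12/12) = 606.0703 × 1.043416 = 632.3834
Value (long) = (F − K)·e^(−rT) = (632.3834 − 665.51) × 0.958390 = -31.7482
Short position value = −(long value) = ¥31.75

¥31.75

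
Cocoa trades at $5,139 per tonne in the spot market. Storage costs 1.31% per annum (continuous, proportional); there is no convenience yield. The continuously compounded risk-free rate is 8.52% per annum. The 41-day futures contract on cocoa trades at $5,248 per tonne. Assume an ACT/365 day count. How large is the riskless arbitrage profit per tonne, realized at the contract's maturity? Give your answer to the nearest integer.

Fair futures: F* = S·e^(carry·T), with carry = (r + u) = 0.0852 + 0.0131 = 0.0983
F* = 5139 · e^(0.0983 × 41/365) = 5139 · e^0.011042 = 5139 × 1.011103 = $5196.0583
Market $5248 > fair $5196.0583: forward overpriced → cash-and-carry (buy spot, short the forward).
At maturity, profit = |F_mkt − F*| = |5248 − 5196.0583| = $52 per tonne

$52 per tonne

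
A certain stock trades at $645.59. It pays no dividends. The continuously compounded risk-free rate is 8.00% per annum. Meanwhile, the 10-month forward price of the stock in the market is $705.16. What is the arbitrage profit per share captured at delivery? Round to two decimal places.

$15.06 per share

Fair forward: F* = S·e^(carry·T), with carry = r = 0.0800
F* = 645.59 · e^(0.0800 × 10/12) = 645.59 · e^0.066667 = 645.59 × 1.068939 = $690.0963
Market $705.16 > fair $690.0963: forward overpriced → cash-and-carry (buy spot, short the forward).
At maturity, profit = |F_mkt − F*| = |705.16 − 690.0963| = $15.06 per share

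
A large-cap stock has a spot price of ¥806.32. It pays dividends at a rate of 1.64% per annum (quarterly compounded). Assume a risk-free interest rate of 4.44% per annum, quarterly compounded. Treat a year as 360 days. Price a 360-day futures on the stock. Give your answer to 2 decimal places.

¥829.04

F = S · (1+r/4)^(4T) / (1+q/4)^(4T)
= 806.32 × 1.045145 / 1.016501 = 806.32 × 1.028179
F = ¥829.04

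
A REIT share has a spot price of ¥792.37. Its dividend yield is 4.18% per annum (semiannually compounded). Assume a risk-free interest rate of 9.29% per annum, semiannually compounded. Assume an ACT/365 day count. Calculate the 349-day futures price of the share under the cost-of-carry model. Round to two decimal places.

F = S · (1+r/2)^(2T) / (1+q/2)^(2T)
= 792.37 × 1.090707 / 1.040348 = 792.37 × 1.048406
F = ¥830.73

¥830.73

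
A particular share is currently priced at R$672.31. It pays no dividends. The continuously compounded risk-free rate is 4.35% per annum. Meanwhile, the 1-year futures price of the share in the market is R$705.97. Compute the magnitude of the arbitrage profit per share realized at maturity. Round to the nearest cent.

R$3.77 per share

Fair futures: F* = S·e^(carry·T), with carry = r = 0.0435
F* = 672.31 · e^(0.0435 × 1) = 672.31 · e^0.043500 = 672.31 × 1.044460 = R$702.2009
Market R$705.97 > fair R$702.2009: forward overpriced → cash-and-carry (buy spot, short the forward).
At maturity, profit = |F_mkt − F*| = |705.97 − 702.2009| = R$3.77 per share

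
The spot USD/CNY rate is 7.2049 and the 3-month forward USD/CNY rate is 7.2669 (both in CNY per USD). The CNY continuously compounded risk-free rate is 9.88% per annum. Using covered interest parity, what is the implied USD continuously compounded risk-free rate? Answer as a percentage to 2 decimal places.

F = S·e^((r_CNY − r_USD)T) ⇒ r_USD = r_CNY − ln(F/S)/T
ln(7.2669/7.2049) = 0.008568; /(3/12) = 0.034272
r_USD = 0.0988 − 0.034272 = 0.064528
r_USD = 6.45%

6.45%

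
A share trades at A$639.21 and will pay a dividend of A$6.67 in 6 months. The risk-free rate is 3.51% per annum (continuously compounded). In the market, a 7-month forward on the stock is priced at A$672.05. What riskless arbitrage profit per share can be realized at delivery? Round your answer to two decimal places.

A$26.31 per share

PV(dividends) I = 6.67·e^(−0.0351·6/12) = 6.5540
Fair forward F* = (S − I)·e^(rT) = (639.21 − 6.5540)·e^0.020475 = 632.6560 × 1.020686 = 645.7431
Market A$672.05 > fair 645.7431: forward overpriced → cash-and-carry (borrow at r, buy the stock and collect the dividends, short the forward).
Profit at T = |F_mkt − F*| = |672.05 − 645.7431| = A$26.31 per share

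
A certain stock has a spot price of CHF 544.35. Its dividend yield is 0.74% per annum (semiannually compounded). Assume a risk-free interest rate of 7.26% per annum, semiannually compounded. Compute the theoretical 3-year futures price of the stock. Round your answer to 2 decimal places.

F = S · (1+r/2)^(2T) / (1+q/2)^(2T)
= 544.35 × 1.238548 / 1.022406 = 544.35 × 1.211405
F = CHF 659.43

CHF 659.43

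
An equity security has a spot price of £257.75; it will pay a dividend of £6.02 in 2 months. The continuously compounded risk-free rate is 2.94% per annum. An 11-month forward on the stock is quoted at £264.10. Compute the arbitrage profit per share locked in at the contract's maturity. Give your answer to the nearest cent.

£5.46 per share

PV(dividends) I = 6.02·e^(−0.0294·2/12) = 5.9906
Fair forward F* = (S − I)·e^(rT) = (257.75 − 5.9906)·e^0.026950 = 251.7594 × 1.027316 = 258.6365
Market £264.10 > fair 258.6365: forward overpriced → cash-and-carry (borrow at r, buy the stock and collect the dividends, short the forward).
Profit at T = |F_mkt − F*| = |264.10 − 258.6365| = £5.46 per share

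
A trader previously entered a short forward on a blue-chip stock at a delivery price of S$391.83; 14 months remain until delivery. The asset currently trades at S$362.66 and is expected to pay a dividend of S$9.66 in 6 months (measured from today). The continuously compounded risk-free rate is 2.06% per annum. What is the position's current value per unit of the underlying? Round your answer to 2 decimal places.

PV(remaining dividends) I = 9.66·e^(−0.0206·6/12) = 9.5610
Current forward F = (S − I)·e^(rT) = (362.66 − 9.5610)·e^(0.0206·14/12) = 353.0990 × 1.024324 = 361.6878
Value (long) = (F − K)·e^(−rT) = (361.6878 − 391.83) × 0.976253 = -29.4264
Short position value = −(long value) = S$29.43

S$29.43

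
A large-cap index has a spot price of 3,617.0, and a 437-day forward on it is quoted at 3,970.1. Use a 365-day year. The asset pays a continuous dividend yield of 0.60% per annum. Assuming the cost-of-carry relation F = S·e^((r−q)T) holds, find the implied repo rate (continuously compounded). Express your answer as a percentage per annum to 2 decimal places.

8.38%

From F = S·e^((r−q)T): (r − q) = ln(F/S)/T
ln(3970.1/3617.0) = ln(1.097622) = 0.093146
(r − q) = 0.093146 / (437/365) = 0.077799
r = ln(F/S)/T + q = 0.077799 + 0.0060 = 0.083799
r = 8.38%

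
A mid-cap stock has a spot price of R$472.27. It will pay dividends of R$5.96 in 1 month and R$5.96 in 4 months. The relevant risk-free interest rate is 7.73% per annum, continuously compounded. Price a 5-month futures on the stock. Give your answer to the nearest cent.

PV(dividends) I = 5.96·e^(−0.0773·1/12) + 5.96·e^(−0.0773·4/12)
I = 5.9217 + 5.8084 = 11.7301
F = (S − I)·e^(rT) = (472.27 − 11.7301) · e^(0.0773·5/12)
= 460.5399 · e^0.032208 = 460.5399 × 1.032732 = R$475.61

R$475.61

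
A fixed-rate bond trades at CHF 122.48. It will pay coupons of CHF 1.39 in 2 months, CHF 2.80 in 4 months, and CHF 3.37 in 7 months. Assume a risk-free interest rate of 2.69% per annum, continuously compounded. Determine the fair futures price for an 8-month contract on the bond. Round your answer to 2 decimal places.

CHF 117.08

PV(coupons) I = 1.39·e^(−0.0269·2/12) + 2.80·e^(−0.0269·4/12) + 3.37·e^(−0.0269·7/12)
I = 1.3838 + 2.7750 + 3.3175 = 7.4763
F = (S − I)·e^(rT) = (122.48 − 7.4763) · e^(0.0269·8/12)
= 115.0037 · e^0.017933 = 115.0037 × 1.018095 = CHF 117.08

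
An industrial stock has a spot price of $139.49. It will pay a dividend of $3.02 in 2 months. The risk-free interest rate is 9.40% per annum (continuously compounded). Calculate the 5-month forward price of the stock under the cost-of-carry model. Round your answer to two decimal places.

PV(dividends) I = 3.02·e^(−0.0940·2/12)
I = 2.9731
F = (S − I)·e^(rT) = (139.49 − 2.9731) · e^(0.0940·5/12)
= 136.5169 · e^0.039167 = 136.5169 × 1.039944 = $141.97

$141.97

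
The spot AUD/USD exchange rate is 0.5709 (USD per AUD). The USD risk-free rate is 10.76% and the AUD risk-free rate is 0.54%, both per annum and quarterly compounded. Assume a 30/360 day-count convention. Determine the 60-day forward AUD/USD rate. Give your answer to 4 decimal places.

0.5806

By covered interest parity, F = S · (1+r_USD/4)^(4T) / (1+r_AUD/4)^(4T)
= 0.5709 × 1.017854 / 1.000900 = 0.5709 × 1.016939
F = 0.5806 USD per AUD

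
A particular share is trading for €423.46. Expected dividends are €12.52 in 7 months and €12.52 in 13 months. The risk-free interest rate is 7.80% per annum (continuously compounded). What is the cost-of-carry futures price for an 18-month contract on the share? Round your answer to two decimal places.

€449.64

PV(dividends) I = 12.52·e^(−0.0780·7/12) + 12.52·e^(−0.0780·13/12)
I = 11.9631 + 11.5055 = 23.4686
F = (S − I)·e^(rT) = (423.46 − 23.4686) · e^(0.0780·18/12)
= 399.9914 · e^0.117000 = 399.9914 × 1.124119 = €449.64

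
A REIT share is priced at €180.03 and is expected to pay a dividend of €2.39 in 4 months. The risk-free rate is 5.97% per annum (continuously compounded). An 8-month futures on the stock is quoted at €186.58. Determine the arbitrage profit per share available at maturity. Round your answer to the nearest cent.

€1.68 per share

PV(dividends) I = 2.39·e^(−0.0597·4/12) = 2.3429
Fair futures F* = (S − I)·e^(rT) = (180.03 − 2.3429)·e^0.039800 = 177.6871 × 1.040603 = 184.9017
Market €186.58 > fair 184.9017: forward overpriced → cash-and-carry (borrow at r, buy the stock and collect the dividends, short the forward).
Profit at T = |F_mkt − F*| = |186.58 − 184.9017| = €1.68 per share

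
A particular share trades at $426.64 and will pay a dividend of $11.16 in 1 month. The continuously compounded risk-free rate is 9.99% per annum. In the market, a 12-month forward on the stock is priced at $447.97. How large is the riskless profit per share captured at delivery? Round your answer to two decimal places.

PV(dividends) I = 11.16·e^(−0.0999·1/12) = 11.0675
Fair forward F* = (S − I)·e^(rT) = (426.64 − 11.0675)·e^0.099900 = 415.5725 × 1.105060 = 459.2325
Market $447.97 < fair 459.2325: forward underpriced → reverse cash-and-carry (short the stock, invest proceeds at r, pay the dividends, go long the forward).
Profit at T = |F_mkt − F*| = |447.97 − 459.2325| = $11.26 per share

$11.26 per share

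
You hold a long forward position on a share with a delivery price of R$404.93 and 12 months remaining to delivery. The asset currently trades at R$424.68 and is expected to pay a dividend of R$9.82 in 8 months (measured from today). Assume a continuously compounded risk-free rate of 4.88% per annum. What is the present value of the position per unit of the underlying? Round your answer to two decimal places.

PV(remaining dividends) I = 9.82·e^(−0.0488·8/12) = 9.5057
Current forward F = (S − I)·e^(rT) = (424.68 − 9.5057)·e^(0.0488·12/12) = 415.1743 × 1.050010 = 435.9372
Value (long) = (F − K)·e^(−rT) = (435.9372 − 404.93) × 0.952372 = 29.5304
Value = R$29.53

R$29.53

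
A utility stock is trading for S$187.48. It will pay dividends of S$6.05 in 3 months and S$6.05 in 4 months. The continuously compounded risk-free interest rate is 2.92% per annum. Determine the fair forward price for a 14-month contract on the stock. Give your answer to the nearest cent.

PV(dividends) I = 6.05·e^(−0.0292·3/12) + 6.05·e^(−0.0292·4/12)
I = 6.0060 + 5.9914 = 11.9974
F = (S − I)·e^(rT) = (187.48 − 11.9974) · e^(0.0292·14/12)
= 175.4826 · e^0.034067 = 175.4826 × 1.034654 = S$181.56

S$181.56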